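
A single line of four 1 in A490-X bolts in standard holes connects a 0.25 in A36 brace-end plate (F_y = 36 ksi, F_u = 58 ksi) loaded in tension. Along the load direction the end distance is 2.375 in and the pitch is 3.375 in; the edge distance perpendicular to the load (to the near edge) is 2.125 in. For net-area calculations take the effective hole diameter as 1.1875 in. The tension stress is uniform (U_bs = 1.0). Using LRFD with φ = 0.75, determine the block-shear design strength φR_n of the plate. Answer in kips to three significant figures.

67.3 kips

Shear plane L_v = 2.375 + 3·3.375 = 12.5 in; A_gv = 12.5 × 0.25 = 3.125 in².
A_nv = (12.5 − 3.5·1.1875) × 0.25 = 2.086 in².
A_nt = (2.125 − 0.5·1.1875) × 0.25 = 0.3828 in².
0.6 F_u A_nv = 72.59 kips; 0.6 F_y A_gv = 67.5 kips → shear yielding governs the shear term.
R_n = 67.5 + 1.0 × 58 × 0.3828 = 89.7 kips.
Design strength φR_n = 0.75 × 89.7 = 67.3 kips.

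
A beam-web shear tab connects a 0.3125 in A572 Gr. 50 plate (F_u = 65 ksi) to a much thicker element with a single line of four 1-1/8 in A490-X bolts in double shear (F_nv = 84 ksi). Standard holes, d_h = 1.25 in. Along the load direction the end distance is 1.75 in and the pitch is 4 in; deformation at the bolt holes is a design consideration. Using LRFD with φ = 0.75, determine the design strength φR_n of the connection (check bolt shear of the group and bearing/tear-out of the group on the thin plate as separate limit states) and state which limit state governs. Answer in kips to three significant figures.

Bolt shear: A_b = π·1.125²/4 = 0.994 in²; R_n = 84 × 0.994 × 4 × 2 = 668 kips → 0.75 × 668 = 501 kips.
Bearing (1.2 l_c t F_u ≤ 2.4 d t F_u): upper limit = 2.4·1.125·0.3125·65 = 54.84 kips.
  Edge l_c = 1.75 − 1.25/2 = 1.125 → r_n = 27.42 kips; interior l_c = 4 − 1.25 = 2.75 → r_n = 54.84 kips.
  R_n,bearing = 1·27.42 + 3·54.84 = 192 kips → 0.75 × 192 = 144 kips.
Bearing governs: 144 kips.

144 kips (bearing governs)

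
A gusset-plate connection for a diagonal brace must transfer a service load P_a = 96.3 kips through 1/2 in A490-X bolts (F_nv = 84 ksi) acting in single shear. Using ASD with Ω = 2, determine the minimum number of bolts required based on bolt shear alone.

12 bolts

A_b = π·0.5²/4 = 0.1963 in².
Per-bolt allowable strength R_n/Ω = 84 × 0.1963 × 1 / 2 = 8.247 kips.
n ≥ 96.3 / 8.247 = 11.68 → use 12 bolts.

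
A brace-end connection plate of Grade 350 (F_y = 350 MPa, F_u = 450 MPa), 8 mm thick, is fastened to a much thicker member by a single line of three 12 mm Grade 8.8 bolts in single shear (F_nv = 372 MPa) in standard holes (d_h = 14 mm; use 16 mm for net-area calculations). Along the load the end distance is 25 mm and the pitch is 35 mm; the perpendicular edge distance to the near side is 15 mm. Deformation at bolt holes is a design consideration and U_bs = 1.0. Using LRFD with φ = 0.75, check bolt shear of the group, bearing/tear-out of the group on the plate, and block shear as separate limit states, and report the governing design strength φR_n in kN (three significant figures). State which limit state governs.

Bolt shear: A_b = π·12²/4 = 113.1 mm²; R_n = 372 × 113.1 × 3 × 1 / 1000 = 126.2 kN → 0.75 × 126.2 = 94.7 kN.
Bearing: edge l_c = 18, r_n = 77.76 kN; interior l_c = 21, r_n = 90.72 kN; R_n = 77.76 + 2·90.72 = 259.2 kN → 194 kN.
Block shear: A_gv = 760, A_nv = 440, A_nt = 56 mm²; R_n = min(0.6F_uA_nv, 0.6F_yA_gv) + U_bs·F_u·A_nt = 144 kN → 108 kN.
Bolt shear governs: 94.7 kN.

94.7 kN (bolt shear governs)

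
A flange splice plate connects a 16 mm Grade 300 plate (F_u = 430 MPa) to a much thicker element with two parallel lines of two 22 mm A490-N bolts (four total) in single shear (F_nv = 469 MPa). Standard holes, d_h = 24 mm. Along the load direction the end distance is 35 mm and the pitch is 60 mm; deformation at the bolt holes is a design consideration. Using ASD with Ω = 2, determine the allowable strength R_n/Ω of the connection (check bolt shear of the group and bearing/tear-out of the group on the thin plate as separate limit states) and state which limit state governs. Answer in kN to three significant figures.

357 kN (bolt shear governs)

Bolt shear: A_b = π·22²/4 = 380.1 mm²; R_n = 469 × 380.1 × 4 × 1 / 1000 = 713.1 kN → 713.1 / 2 = 357 kN.
Bearing (1.2 l_c t F_u ≤ 2.4 d t F_u): upper limit = 2.4·22·16·430 / 1000 = 363.3 kN.
  Edge l_c = 35 − 24/2 = 23 → r_n = 189.9 kN; interior l_c = 60 − 24 = 36 → r_n = 297.2 kN.
  R_n,bearing = 2·189.9 + 2·297.2 = 974.2 kN → 974.2 / 2 = 487 kN.
Bolt shear governs: 357 kN.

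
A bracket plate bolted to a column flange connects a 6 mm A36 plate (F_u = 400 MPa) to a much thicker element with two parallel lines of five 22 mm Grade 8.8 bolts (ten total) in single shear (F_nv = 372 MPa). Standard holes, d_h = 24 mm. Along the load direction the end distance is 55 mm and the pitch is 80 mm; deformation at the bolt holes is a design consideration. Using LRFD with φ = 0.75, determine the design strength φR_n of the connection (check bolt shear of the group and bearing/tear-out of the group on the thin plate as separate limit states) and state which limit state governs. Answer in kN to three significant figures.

Bolt shear: A_b = π·22²/4 = 380.1 mm²; R_n = 372 × 380.1 × 10 × 1 / 1000 = 1414 kN → 0.75 × 1414 = 1060 kN.
Bearing (1.2 l_c t F_u ≤ 2.4 d t F_u): upper limit = 2.4·22·6·400 / 1000 = 126.7 kN.
  Edge l_c = 55 − 24/2 = 43 → r_n = 123.8 kN; interior l_c = 80 − 24 = 56 → r_n = 126.7 kN.
  R_n,bearing = 2·123.8 + 8·126.7 = 1261 kN → 0.75 × 1261 = 946 kN.
Bearing governs: 946 kN.

946 kN (bearing governs)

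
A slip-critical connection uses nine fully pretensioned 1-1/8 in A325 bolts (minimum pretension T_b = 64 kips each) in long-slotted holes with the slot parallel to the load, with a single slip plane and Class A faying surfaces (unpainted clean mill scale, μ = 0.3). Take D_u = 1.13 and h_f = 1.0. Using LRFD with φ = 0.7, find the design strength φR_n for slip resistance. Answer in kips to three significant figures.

137 kips

R_n = μ · D_u · h_f · T_b · n_s · n_b = 0.3 × 1.13 × 1.0 × 64 × 1 × 9 = 195.3 kips.
Design strength φR_n = 0.7 × 195.3 = 137 kips.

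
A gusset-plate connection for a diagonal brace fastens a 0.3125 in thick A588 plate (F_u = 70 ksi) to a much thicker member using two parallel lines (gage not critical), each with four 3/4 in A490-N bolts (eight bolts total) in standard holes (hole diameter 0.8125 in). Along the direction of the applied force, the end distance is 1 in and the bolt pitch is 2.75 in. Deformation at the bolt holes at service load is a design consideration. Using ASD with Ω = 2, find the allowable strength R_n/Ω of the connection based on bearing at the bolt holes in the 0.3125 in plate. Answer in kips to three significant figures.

Per bolt r_n = 1.2 l_c t F_u ≤ 2.4 d t F_u; upper limit = 2.4 × 0.75 × 0.3125 × 70 = 39.38 kips.
Edge bolt: l_c = 1 − 0.8125/2 = 0.5938 in → 1.2 × 0.5938 × 0.3125 × 70 = 15.59 → r_n = 15.59 kips.
Interior bolts: l_c = 2.75 − 0.8125 = 1.938 in → 1.2 × 1.938 × 0.3125 × 70 = 50.86 → r_n = 39.38 kips.
R_n = 2 × 15.59 + 6 × 39.38 = 267.4 kips.
Allowable strength R_n/Ω = 267.4 / 2 = 134 kips.

134 kips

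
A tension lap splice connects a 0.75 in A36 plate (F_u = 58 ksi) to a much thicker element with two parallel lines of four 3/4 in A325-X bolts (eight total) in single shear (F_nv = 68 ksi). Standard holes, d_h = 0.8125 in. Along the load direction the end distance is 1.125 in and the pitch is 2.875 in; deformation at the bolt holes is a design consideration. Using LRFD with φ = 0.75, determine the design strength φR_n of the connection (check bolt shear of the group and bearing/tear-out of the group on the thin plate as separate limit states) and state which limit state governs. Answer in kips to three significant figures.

180 kips (bolt shear governs)

Bolt shear: A_b = π·0.75²/4 = 0.4418 in²; R_n = 68 × 0.4418 × 8 × 1 = 240.3 kips → 0.75 × 240.3 = 180 kips.
Bearing (1.2 l_c t F_u ≤ 2.4 d t F_u): upper limit = 2.4·0.75·0.75·58 = 78.3 kips.
  Edge l_c = 1.125 − 0.8125/2 = 0.7188 → r_n = 37.52 kips; interior l_c = 2.875 − 0.8125 = 2.062 → r_n = 78.3 kips.
  R_n,bearing = 2·37.52 + 6·78.3 = 544.8 kips → 0.75 × 544.8 = 409 kips.
Bolt shear governs: 180 kips.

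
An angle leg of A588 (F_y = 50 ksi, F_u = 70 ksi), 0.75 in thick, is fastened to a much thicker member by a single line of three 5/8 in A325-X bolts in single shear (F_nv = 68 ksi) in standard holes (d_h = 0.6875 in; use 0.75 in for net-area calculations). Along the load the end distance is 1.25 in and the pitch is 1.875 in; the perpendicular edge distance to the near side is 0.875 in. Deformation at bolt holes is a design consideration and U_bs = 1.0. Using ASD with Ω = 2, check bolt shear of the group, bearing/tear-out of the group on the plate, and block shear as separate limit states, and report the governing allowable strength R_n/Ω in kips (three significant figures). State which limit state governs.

31.3 kips (bolt shear governs)

Bolt shear: A_b = π·0.625²/4 = 0.3068 in²; R_n = 68 × 0.3068 × 3 × 1 = 62.59 kips → 62.59 / 2 = 31.3 kips.
Bearing: edge l_c = 0.9062, r_n = 57.09 kips; interior l_c = 1.188, r_n = 74.81 kips; R_n = 57.09 + 2·74.81 = 206.7 kips → 103 kips.
Block shear: A_gv = 3.75, A_nv = 2.344, A_nt = 0.375 in²; R_n = min(0.6F_uA_nv, 0.6F_yA_gv) + U_bs·F_u·A_nt = 124.7 kips → 62.3 kips.
Bolt shear governs: 31.3 kips.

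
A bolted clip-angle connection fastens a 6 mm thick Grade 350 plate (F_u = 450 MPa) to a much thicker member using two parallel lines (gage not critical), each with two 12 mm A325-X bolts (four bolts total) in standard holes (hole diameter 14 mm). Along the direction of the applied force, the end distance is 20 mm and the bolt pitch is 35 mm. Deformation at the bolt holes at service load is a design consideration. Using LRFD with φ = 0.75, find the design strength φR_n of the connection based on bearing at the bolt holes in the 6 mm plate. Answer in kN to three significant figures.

165 kN

Per bolt r_n = 1.2 l_c t F_u ≤ 2.4 d t F_u; upper limit = 2.4 × 12 × 6 × 450 / 1000 = 77.76 kN.
Edge bolt: l_c = 20 − 14/2 = 13 mm → 1.2 × 13 × 6 × 450 / 1000 = 42.12 → r_n = 42.12 kN.
Interior bolts: l_c = 35 − 14 = 21 mm → 1.2 × 21 × 6 × 450 / 1000 = 68.04 → r_n = 68.04 kN.
R_n = 2 × 42.12 + 2 × 68.04 = 220.3 kN.
Design strength φR_n = 0.75 × 220.3 = 165 kN.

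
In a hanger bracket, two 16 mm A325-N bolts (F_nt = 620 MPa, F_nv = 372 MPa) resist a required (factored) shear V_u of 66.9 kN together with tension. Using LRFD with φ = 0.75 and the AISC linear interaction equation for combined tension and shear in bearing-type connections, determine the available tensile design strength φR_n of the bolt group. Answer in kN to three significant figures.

A_b = π·16²/4 = 201.1 mm²; f_rv = 66.9 × 1000 / (2 × 201.1) = 166.4 MPa.
F'_nt = 1.3 F_nt − (F_nt / φF_nv) f_rv = 1.3·620 − (620/(0.75·372))·166.4 = 436.3 MPa, capped at F_nt → F'_nt = 436.3 MPa.
R_n = F'_nt · A_b · n = 436.3 × 201.1 × 2 / 1000 = 175.4 kN.
Design strength φR_n = 0.75 × 175.4 = 132 kN.

132 kN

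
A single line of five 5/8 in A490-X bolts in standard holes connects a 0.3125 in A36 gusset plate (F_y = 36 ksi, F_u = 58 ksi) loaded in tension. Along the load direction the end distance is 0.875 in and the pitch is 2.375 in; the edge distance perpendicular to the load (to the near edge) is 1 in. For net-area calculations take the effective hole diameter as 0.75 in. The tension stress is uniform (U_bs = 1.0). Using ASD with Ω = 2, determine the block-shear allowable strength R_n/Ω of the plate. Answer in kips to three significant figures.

Shear plane L_v = 0.875 + 4·2.375 = 10.38 in; A_gv = 10.38 × 0.3125 = 3.242 in².
A_nv = (10.38 − 4.5·0.75) × 0.3125 = 2.188 in².
A_nt = (1 − 0.5·0.75) × 0.3125 = 0.1953 in².
0.6 F_u A_nv = 76.12 kips; 0.6 F_y A_gv = 70.03 kips → shear yielding governs the shear term.
R_n = 70.03 + 1.0 × 58 × 0.1953 = 81.36 kips.
Allowable strength R_n/Ω = 81.36 / 2 = 40.7 kips.

40.7 kips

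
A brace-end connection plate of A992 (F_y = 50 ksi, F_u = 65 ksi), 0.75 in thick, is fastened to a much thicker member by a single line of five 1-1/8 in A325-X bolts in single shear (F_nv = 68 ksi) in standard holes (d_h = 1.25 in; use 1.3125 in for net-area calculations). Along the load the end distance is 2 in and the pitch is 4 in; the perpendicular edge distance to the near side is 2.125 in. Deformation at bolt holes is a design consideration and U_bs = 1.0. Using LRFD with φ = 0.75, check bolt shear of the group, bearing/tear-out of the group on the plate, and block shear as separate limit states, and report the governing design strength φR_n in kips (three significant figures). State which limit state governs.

Bolt shear: A_b = π·1.125²/4 = 0.994 in²; R_n = 68 × 0.994 × 5 × 1 = 338 kips → 0.75 × 338 = 253 kips.
Bearing: edge l_c = 1.375, r_n = 80.44 kips; interior l_c = 2.75, r_n = 131.6 kips; R_n = 80.44 + 4·131.6 = 606.9 kips → 455 kips.
Block shear: A_gv = 13.5, A_nv = 9.07, A_nt = 1.102 in²; R_n = min(0.6F_uA_nv, 0.6F_yA_gv) + U_bs·F_u·A_nt = 425.3 kips → 319 kips.
Bolt shear governs: 253 kips.

253 kips (bolt shear governs)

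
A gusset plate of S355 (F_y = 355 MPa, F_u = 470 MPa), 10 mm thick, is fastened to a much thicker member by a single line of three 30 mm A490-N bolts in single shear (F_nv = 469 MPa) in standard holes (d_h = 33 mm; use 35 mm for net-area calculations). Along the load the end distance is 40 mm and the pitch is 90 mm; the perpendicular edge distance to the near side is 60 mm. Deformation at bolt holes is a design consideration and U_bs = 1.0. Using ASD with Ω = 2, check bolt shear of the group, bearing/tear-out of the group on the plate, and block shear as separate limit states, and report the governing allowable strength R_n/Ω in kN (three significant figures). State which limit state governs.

Bolt shear: A_b = π·30²/4 = 706.9 mm²; R_n = 469 × 706.9 × 3 × 1 / 1000 = 994.5 kN → 994.5 / 2 = 497 kN.
Bearing: edge l_c = 23.5, r_n = 132.5 kN; interior l_c = 57, r_n = 321.5 kN; R_n = 132.5 + 2·321.5 = 775.5 kN → 388 kN.
Block shear: A_gv = 2200, A_nv = 1325, A_nt = 425 mm²; R_n = min(0.6F_uA_nv, 0.6F_yA_gv) + U_bs·F_u·A_nt = 573.4 kN → 287 kN.
Block shear governs: 287 kN.

287 kN (block shear governs)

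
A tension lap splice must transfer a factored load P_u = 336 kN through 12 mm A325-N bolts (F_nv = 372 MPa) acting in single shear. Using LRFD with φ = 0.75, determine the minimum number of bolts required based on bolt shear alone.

A_b = π·12²/4 = 113.1 mm².
Per-bolt design strength φR_n = 0.75 × 372 × 113.1 × 1 / 1000 = 31.55 kN.
n ≥ 336 / 31.55 = 10.65 → use 11 bolts.

11 bolts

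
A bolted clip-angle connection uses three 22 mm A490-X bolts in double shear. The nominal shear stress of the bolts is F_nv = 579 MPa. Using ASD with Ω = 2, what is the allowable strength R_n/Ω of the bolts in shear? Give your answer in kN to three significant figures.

660 kN

A_b = π × 22² / 4 = 380.1 mm².
R_n = F_nv · A_b · n · n_s = 579 × 380.1 × 3 × 2 / 1000 = 1321 kN.
Allowable strength R_n/Ω = 1321 / 2 = 660 kN.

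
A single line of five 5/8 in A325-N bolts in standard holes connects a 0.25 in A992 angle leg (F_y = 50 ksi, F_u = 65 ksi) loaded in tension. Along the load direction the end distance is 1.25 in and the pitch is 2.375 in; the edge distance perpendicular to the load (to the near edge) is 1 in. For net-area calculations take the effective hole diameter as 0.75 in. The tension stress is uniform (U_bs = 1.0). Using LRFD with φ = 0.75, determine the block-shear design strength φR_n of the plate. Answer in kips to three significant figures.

61.5 kips

Shear plane L_v = 1.25 + 4·2.375 = 10.75 in; A_gv = 10.75 × 0.25 = 2.688 in².
A_nv = (10.75 − 4.5·0.75) × 0.25 = 1.844 in².
A_nt = (1 − 0.5·0.75) × 0.25 = 0.1562 in².
0.6 F_u A_nv = 71.91 kips; 0.6 F_y A_gv = 80.62 kips → shear rupture governs the shear term.
R_n = 71.91 + 1.0 × 65 × 0.1562 = 82.06 kips.
Design strength φR_n = 0.75 × 82.06 = 61.5 kips.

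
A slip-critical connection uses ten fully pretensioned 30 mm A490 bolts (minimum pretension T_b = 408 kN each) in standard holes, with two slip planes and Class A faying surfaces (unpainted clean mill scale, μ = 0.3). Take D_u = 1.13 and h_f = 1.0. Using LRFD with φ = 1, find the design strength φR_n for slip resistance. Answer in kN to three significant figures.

R_n = μ · D_u · h_f · T_b · n_s · n_b = 0.3 × 1.13 × 1.0 × 408 × 2 × 10 = 2766 kN.
Design strength φR_n = 1 × 2766 = 2770 kN.

2770 kN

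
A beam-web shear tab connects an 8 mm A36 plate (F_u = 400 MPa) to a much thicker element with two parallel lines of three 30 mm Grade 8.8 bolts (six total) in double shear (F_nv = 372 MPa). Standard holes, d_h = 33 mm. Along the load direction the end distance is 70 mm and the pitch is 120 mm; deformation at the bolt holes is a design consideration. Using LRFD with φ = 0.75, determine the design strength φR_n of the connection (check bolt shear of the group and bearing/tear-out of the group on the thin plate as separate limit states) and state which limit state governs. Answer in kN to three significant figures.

999 kN (bearing governs)

Bolt shear: A_b = π·30²/4 = 706.9 mm²; R_n = 372 × 706.9 × 6 × 2 / 1000 = 3155 kN → 0.75 × 3155 = 2370 kN.
Bearing (1.2 l_c t F_u ≤ 2.4 d t F_u): upper limit = 2.4·30·8·400 / 1000 = 230.4 kN.
  Edge l_c = 70 − 33/2 = 53.5 → r_n = 205.4 kN; interior l_c = 120 − 33 = 87 → r_n = 230.4 kN.
  R_n,bearing = 2·205.4 + 4·230.4 = 1332 kN → 0.75 × 1332 = 999 kN.
Bearing governs: 999 kN.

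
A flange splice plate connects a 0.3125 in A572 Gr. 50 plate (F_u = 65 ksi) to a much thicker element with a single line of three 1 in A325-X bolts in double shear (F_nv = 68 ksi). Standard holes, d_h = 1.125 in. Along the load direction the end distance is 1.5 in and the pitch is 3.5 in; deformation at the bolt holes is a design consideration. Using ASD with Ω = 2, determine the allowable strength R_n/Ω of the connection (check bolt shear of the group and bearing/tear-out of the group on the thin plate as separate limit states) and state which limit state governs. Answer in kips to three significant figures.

Bolt shear: A_b = π·1²/4 = 0.7854 in²; R_n = 68 × 0.7854 × 3 × 2 = 320.4 kips → 320.4 / 2 = 160 kips.
Bearing (1.2 l_c t F_u ≤ 2.4 d t F_u): upper limit = 2.4·1·0.3125·65 = 48.75 kips.
  Edge l_c = 1.5 − 1.125/2 = 0.9375 → r_n = 22.85 kips; interior l_c = 3.5 − 1.125 = 2.375 → r_n = 48.75 kips.
  R_n,bearing = 1·22.85 + 2·48.75 = 120.4 kips → 120.4 / 2 = 60.2 kips.
Bearing governs: 60.2 kips.

60.2 kips (bearing governs)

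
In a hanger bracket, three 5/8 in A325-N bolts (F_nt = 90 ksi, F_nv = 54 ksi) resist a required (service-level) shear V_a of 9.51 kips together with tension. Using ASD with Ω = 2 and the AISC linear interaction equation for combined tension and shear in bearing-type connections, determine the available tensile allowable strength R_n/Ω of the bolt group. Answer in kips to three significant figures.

A_b = π·0.625²/4 = 0.3068 in²; f_rv = 9.51 / (3 × 0.3068) = 10.33 ksi.
F'_nt = 1.3 F_nt − (Ω F_nt / F_nv) f_rv = 1.3·90 − (2·90/54)·10.33 = 82.56 ksi, capped at F_nt → F'_nt = 82.56 ksi.
R_n = F'_nt · A_b · n = 82.56 × 0.3068 × 3 = 75.99 kips.
Allowable strength R_n/Ω = 75.99 / 2 = 38 kips.

38 kips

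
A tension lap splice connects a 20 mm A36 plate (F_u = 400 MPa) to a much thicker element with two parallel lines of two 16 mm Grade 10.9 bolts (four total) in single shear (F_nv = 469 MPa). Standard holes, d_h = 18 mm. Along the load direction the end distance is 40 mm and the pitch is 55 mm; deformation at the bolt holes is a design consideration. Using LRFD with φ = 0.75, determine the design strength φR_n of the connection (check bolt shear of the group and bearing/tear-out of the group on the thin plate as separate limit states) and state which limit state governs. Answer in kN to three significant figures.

Bolt shear: A_b = π·16²/4 = 201.1 mm²; R_n = 469 × 201.1 × 4 × 1 / 1000 = 377.2 kN → 0.75 × 377.2 = 283 kN.
Bearing (1.2 l_c t F_u ≤ 2.4 d t F_u): upper limit = 2.4·16·20·400 / 1000 = 307.2 kN.
  Edge l_c = 40 − 18/2 = 31 → r_n = 297.6 kN; interior l_c = 55 − 18 = 37 → r_n = 307.2 kN.
  R_n,bearing = 2·297.6 + 2·307.2 = 1210 kN → 0.75 × 1210 = 907 kN.
Bolt shear governs: 283 kN.

283 kN (bolt shear governs)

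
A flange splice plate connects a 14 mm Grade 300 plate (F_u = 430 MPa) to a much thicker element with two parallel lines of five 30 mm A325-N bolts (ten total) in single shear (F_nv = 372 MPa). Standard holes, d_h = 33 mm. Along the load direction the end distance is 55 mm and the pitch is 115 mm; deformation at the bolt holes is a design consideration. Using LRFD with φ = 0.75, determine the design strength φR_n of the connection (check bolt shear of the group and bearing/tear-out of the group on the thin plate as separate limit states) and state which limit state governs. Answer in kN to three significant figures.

1970 kN (bolt shear governs)

Bolt shear: A_b = π·30²/4 = 706.9 mm²; R_n = 372 × 706.9 × 10 × 1 / 1000 = 2630 kN → 0.75 × 2630 = 1970 kN.
Bearing (1.2 l_c t F_u ≤ 2.4 d t F_u): upper limit = 2.4·30·14·430 / 1000 = 433.4 kN.
  Edge l_c = 55 − 33/2 = 38.5 → r_n = 278.1 kN; interior l_c = 115 − 33 = 82 → r_n = 433.4 kN.
  R_n,bearing = 2·278.1 + 8·433.4 = 4024 kN → 0.75 × 4024 = 3020 kN.
Bolt shear governs: 1970 kN.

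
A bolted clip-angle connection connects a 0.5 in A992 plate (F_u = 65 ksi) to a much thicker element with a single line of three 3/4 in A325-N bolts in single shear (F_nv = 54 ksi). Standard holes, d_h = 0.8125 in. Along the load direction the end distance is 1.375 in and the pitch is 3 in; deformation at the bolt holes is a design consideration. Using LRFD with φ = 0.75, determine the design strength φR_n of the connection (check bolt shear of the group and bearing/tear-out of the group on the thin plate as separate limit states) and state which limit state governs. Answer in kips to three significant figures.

Bolt shear: A_b = π·0.75²/4 = 0.4418 in²; R_n = 54 × 0.4418 × 3 × 1 = 71.57 kips → 0.75 × 71.57 = 53.7 kips.
Bearing (1.2 l_c t F_u ≤ 2.4 d t F_u): upper limit = 2.4·0.75·0.5·65 = 58.5 kips.
  Edge l_c = 1.375 − 0.8125/2 = 0.9688 → r_n = 37.78 kips; interior l_c = 3 − 0.8125 = 2.188 → r_n = 58.5 kips.
  R_n,bearing = 1·37.78 + 2·58.5 = 154.8 kips → 0.75 × 154.8 = 116 kips.
Bolt shear governs: 53.7 kips.

53.7 kips (bolt shear governs)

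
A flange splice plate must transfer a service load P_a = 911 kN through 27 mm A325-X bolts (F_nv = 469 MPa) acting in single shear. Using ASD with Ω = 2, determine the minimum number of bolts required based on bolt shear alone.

A_b = π·27²/4 = 572.6 mm².
Per-bolt allowable strength R_n/Ω = 469 × 572.6 × 1 / 1000 / 2 = 134.3 kN.
n ≥ 911 / 134.3 = 6.785 → use 7 bolts.

7 bolts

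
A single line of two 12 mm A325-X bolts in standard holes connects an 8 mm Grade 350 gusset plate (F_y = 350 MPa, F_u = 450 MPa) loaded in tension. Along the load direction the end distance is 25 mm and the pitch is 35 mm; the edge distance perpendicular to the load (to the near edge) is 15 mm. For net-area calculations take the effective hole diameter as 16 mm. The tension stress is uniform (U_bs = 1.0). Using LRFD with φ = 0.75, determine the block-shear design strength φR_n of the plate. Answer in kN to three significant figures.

Shear plane L_v = 25 + 1·35 = 60 mm; A_gv = 60 × 8 = 480 mm².
A_nv = (60 − 1.5·16) × 8 = 288 mm².
A_nt = (15 − 0.5·16) × 8 = 56 mm².
0.6 F_u A_nv = 77.76 kN; 0.6 F_y A_gv = 100.8 kN → shear rupture governs the shear term.
R_n = 77.76 + 1.0 × 450 × 56 / 1000 = 103 kN.
Design strength φR_n = 0.75 × 103 = 77.2 kN.

77.2 kN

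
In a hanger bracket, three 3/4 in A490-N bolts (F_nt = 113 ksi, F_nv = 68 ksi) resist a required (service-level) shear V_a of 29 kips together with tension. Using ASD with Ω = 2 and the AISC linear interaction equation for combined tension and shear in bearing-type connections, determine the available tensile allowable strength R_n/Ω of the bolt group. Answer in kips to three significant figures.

A_b = π·0.75²/4 = 0.4418 in²; f_rv = 29 / (3 × 0.4418) = 21.88 ksi.
F'_nt = 1.3 F_nt − (Ω F_nt / F_nv) f_rv = 1.3·113 − (2·113/68)·21.88 = 74.18 ksi, capped at F_nt → F'_nt = 74.18 ksi.
R_n = F'_nt · A_b · n = 74.18 × 0.4418 × 3 = 98.31 kips.
Allowable strength R_n/Ω = 98.31 / 2 = 49.2 kips.

49.2 kips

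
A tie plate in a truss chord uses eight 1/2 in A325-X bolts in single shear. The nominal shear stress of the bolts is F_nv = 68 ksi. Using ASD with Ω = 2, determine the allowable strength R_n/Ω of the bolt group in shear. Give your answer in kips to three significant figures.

53.4 kips

A_b = π × 0.5² / 4 = 0.1963 in².
R_n = F_nv · A_b · n · n_s = 68 × 0.1963 × 8 × 1 = 106.8 kips.
Allowable strength R_n/Ω = 106.8 / 2 = 53.4 kips.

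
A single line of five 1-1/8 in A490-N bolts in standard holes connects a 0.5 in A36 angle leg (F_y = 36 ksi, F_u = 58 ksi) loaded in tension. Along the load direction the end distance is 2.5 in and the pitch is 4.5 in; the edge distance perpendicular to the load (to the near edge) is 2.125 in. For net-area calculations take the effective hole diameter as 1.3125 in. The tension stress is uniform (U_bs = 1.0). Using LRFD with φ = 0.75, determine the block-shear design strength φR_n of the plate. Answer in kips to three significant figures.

198 kips

Shear plane L_v = 2.5 + 4·4.5 = 20.5 in; A_gv = 20.5 × 0.5 = 10.25 in².
A_nv = (20.5 − 4.5·1.3125) × 0.5 = 7.297 in².
A_nt = (2.125 − 0.5·1.3125) × 0.5 = 0.7344 in².
0.6 F_u A_nv = 253.9 kips; 0.6 F_y A_gv = 221.4 kips → shear yielding governs the shear term.
R_n = 221.4 + 1.0 × 58 × 0.7344 = 264 kips.
Design strength φR_n = 0.75 × 264 = 198 kips.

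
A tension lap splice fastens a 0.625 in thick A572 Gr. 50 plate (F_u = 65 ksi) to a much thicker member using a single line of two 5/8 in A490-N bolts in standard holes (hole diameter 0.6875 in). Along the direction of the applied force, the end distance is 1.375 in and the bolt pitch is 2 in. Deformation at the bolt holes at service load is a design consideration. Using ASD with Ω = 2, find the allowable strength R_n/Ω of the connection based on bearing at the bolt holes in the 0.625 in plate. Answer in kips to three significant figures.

55.6 kips

Per bolt r_n = 1.2 l_c t F_u ≤ 2.4 d t F_u; upper limit = 2.4 × 0.625 × 0.625 × 65 = 60.94 kips.
Edge bolt: l_c = 1.375 − 0.6875/2 = 1.031 in → 1.2 × 1.031 × 0.625 × 65 = 50.27 → r_n = 50.27 kips.
Interior bolts: l_c = 2 − 0.6875 = 1.312 in → 1.2 × 1.312 × 0.625 × 65 = 63.98 → r_n = 60.94 kips.
R_n = 1 × 50.27 + 1 × 60.94 = 111.2 kips.
Allowable strength R_n/Ω = 111.2 / 2 = 55.6 kips.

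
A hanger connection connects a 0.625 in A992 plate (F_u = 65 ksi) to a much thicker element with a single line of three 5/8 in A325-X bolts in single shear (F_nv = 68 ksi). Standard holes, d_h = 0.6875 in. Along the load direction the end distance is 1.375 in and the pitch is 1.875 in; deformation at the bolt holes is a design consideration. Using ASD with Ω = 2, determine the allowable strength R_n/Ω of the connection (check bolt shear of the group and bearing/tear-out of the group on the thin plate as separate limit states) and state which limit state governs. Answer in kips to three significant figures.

Bolt shear: A_b = π·0.625²/4 = 0.3068 in²; R_n = 68 × 0.3068 × 3 × 1 = 62.59 kips → 62.59 / 2 = 31.3 kips.
Bearing (1.2 l_c t F_u ≤ 2.4 d t F_u): upper limit = 2.4·0.625·0.625·65 = 60.94 kips.
  Edge l_c = 1.375 − 0.6875/2 = 1.031 → r_n = 50.27 kips; interior l_c = 1.875 − 0.6875 = 1.188 → r_n = 57.89 kips.
  R_n,bearing = 1·50.27 + 2·57.89 = 166.1 kips → 166.1 / 2 = 83 kips.
Bolt shear governs: 31.3 kips.

31.3 kips (bolt shear governs)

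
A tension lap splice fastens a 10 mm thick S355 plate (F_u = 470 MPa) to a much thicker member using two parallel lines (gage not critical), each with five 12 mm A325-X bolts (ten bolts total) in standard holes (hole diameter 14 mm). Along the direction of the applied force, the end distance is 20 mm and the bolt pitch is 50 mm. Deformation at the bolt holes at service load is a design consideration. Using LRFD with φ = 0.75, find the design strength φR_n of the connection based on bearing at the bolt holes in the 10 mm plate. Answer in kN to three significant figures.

922 kN

Per bolt r_n = 1.2 l_c t F_u ≤ 2.4 d t F_u; upper limit = 2.4 × 12 × 10 × 470 / 1000 = 135.4 kN.
Edge bolt: l_c = 20 − 14/2 = 13 mm → 1.2 × 13 × 10 × 470 / 1000 = 73.32 → r_n = 73.32 kN.
Interior bolts: l_c = 50 − 14 = 36 mm → 1.2 × 36 × 10 × 470 / 1000 = 203 → r_n = 135.4 kN.
R_n = 2 × 73.32 + 8 × 135.4 = 1230 kN.
Design strength φR_n = 0.75 × 1230 = 922 kN.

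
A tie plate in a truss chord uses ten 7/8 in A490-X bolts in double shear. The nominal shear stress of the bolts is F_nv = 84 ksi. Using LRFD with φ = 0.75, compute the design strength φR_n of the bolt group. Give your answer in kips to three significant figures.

A_b = π × 0.875² / 4 = 0.6013 in².
R_n = F_nv · A_b · n · n_s = 84 × 0.6013 × 10 × 2 = 1010 kips.
Design strength φR_n = 0.75 × 1010 = 758 kips.

758 kips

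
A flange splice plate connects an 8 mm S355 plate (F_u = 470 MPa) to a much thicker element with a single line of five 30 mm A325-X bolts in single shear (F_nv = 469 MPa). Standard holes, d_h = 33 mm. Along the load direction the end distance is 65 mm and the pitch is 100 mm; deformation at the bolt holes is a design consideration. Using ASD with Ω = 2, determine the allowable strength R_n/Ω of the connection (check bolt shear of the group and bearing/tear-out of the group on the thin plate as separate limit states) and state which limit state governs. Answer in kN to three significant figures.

Bolt shear: A_b = π·30²/4 = 706.9 mm²; R_n = 469 × 706.9 × 5 × 1 / 1000 = 1658 kN → 1658 / 2 = 829 kN.
Bearing (1.2 l_c t F_u ≤ 2.4 d t F_u): upper limit = 2.4·30·8·470 / 1000 = 270.7 kN.
  Edge l_c = 65 − 33/2 = 48.5 → r_n = 218.8 kN; interior l_c = 100 − 33 = 67 → r_n = 270.7 kN.
  R_n,bearing = 1·218.8 + 4·270.7 = 1302 kN → 1302 / 2 = 651 kN.
Bearing governs: 651 kN.

651 kN (bearing governs)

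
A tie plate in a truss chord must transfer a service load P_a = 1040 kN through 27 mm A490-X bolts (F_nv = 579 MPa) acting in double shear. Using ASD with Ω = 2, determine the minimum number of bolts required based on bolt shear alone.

A_b = π·27²/4 = 572.6 mm².
Per-bolt allowable strength R_n/Ω = 579 × 572.6 × 2 / 1000 / 2 = 331.5 kN.
n ≥ 1040 / 331.5 = 3.137 → use 4 bolts.

4 bolts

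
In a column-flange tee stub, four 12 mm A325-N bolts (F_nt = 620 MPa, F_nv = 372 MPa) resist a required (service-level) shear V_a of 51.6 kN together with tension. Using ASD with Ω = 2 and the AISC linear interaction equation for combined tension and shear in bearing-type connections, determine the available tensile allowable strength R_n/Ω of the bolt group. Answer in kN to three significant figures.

96.3 kN

A_b = π·12²/4 = 113.1 mm²; f_rv = 51.6 × 1000 / (4 × 113.1) = 114.1 MPa.
F'_nt = 1.3 F_nt − (Ω F_nt / F_nv) f_rv = 1.3·620 − (2·620/372)·114.1 = 425.8 MPa, capped at F_nt → F'_nt = 425.8 MPa.
R_n = F'_nt · A_b · n = 425.8 × 113.1 × 4 / 1000 = 192.6 kN.
Allowable strength R_n/Ω = 192.6 / 2 = 96.3 kN.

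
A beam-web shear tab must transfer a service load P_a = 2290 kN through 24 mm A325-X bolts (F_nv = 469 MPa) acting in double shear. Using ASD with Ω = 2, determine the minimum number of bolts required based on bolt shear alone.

A_b = π·24²/4 = 452.4 mm².
Per-bolt allowable strength R_n/Ω = 469 × 452.4 × 2 / 1000 / 2 = 212.2 kN.
n ≥ 2290 / 212.2 = 10.79 → use 11 bolts.

11 bolts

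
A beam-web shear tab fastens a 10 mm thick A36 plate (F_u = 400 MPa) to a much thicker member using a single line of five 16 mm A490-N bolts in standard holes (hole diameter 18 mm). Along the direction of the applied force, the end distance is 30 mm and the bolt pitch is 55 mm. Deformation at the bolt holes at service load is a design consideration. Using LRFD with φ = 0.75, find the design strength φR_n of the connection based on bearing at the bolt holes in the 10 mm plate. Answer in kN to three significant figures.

536 kN

Per bolt r_n = 1.2 l_c t F_u ≤ 2.4 d t F_u; upper limit = 2.4 × 16 × 10 × 400 / 1000 = 153.6 kN.
Edge bolt: l_c = 30 − 18/2 = 21 mm → 1.2 × 21 × 10 × 400 / 1000 = 100.8 → r_n = 100.8 kN.
Interior bolts: l_c = 55 − 18 = 37 mm → 1.2 × 37 × 10 × 400 / 1000 = 177.6 → r_n = 153.6 kN.
R_n = 1 × 100.8 + 4 × 153.6 = 715.2 kN.
Design strength φR_n = 0.75 × 715.2 = 536 kN.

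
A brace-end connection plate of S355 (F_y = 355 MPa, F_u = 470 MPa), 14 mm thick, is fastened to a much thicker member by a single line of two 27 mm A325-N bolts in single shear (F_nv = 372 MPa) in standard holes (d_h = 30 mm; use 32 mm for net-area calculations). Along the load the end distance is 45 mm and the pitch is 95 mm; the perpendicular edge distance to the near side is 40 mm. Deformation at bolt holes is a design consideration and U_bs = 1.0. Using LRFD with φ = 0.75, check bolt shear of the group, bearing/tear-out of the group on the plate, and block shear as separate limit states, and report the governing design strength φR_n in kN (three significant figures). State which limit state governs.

Bolt shear: A_b = π·27²/4 = 572.6 mm²; R_n = 372 × 572.6 × 2 × 1 / 1000 = 426 kN → 0.75 × 426 = 319 kN.
Bearing: edge l_c = 30, r_n = 236.9 kN; interior l_c = 65, r_n = 426.4 kN; R_n = 236.9 + 1·426.4 = 663.3 kN → 497 kN.
Block shear: A_gv = 1960, A_nv = 1288, A_nt = 336 mm²; R_n = min(0.6F_uA_nv, 0.6F_yA_gv) + U_bs·F_u·A_nt = 521.1 kN → 391 kN.
Bolt shear governs: 319 kN.

319 kN (bolt shear governs)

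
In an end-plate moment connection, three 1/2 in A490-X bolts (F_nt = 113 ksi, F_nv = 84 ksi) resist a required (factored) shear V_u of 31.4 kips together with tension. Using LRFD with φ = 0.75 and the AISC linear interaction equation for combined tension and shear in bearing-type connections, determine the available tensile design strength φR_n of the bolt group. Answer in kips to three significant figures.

A_b = π·0.5²/4 = 0.1963 in²; f_rv = 31.4 / (3 × 0.1963) = 53.31 ksi.
F'_nt = 1.3 F_nt − (F_nt / φF_nv) f_rv = 1.3·113 − (113/(0.75·84))·53.31 = 51.29 ksi, capped at F_nt → F'_nt = 51.29 ksi.
R_n = F'_nt · A_b · n = 51.29 × 0.1963 × 3 = 30.21 kips.
Design strength φR_n = 0.75 × 30.21 = 22.7 kips.

22.7 kips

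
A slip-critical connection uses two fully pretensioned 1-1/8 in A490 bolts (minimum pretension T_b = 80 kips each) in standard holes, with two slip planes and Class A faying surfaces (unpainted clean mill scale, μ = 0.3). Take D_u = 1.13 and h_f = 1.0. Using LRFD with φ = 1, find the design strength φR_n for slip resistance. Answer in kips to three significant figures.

108 kips

R_n = μ · D_u · h_f · T_b · n_s · n_b = 0.3 × 1.13 × 1.0 × 80 × 2 × 2 = 108.5 kips.
Design strength φR_n = 1 × 108.5 = 108 kips.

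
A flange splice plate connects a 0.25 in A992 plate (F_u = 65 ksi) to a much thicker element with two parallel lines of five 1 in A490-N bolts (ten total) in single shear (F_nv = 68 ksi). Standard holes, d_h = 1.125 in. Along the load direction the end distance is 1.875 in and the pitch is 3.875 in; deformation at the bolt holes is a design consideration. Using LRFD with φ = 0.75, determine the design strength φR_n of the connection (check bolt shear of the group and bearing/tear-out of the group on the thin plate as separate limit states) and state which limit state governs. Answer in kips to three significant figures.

272 kips (bearing governs)

Bolt shear: A_b = π·1²/4 = 0.7854 in²; R_n = 68 × 0.7854 × 10 × 1 = 534.1 kips → 0.75 × 534.1 = 401 kips.
Bearing (1.2 l_c t F_u ≤ 2.4 d t F_u): upper limit = 2.4·1·0.25·65 = 39 kips.
  Edge l_c = 1.875 − 1.125/2 = 1.312 → r_n = 25.59 kips; interior l_c = 3.875 − 1.125 = 2.75 → r_n = 39 kips.
  R_n,bearing = 2·25.59 + 8·39 = 363.2 kips → 0.75 × 363.2 = 272 kips.
Bearing governs: 272 kips.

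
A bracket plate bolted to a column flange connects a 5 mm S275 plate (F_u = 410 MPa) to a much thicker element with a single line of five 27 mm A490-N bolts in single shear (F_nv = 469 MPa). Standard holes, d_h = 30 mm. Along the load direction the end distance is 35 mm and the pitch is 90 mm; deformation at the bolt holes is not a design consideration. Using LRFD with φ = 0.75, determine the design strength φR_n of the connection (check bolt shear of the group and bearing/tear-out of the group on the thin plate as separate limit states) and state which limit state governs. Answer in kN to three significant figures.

Bolt shear: A_b = π·27²/4 = 572.6 mm²; R_n = 469 × 572.6 × 5 × 1 / 1000 = 1343 kN → 0.75 × 1343 = 1010 kN.
Bearing (1.5 l_c t F_u ≤ 3.0 d t F_u): upper limit = 3.0·27·5·410 / 1000 = 166.1 kN.
  Edge l_c = 35 − 30/2 = 20 → r_n = 61.5 kN; interior l_c = 90 − 30 = 60 → r_n = 166.1 kN.
  R_n,bearing = 1·61.5 + 4·166.1 = 725.7 kN → 0.75 × 725.7 = 544 kN.
Bearing governs: 544 kN.

544 kN (bearing governs)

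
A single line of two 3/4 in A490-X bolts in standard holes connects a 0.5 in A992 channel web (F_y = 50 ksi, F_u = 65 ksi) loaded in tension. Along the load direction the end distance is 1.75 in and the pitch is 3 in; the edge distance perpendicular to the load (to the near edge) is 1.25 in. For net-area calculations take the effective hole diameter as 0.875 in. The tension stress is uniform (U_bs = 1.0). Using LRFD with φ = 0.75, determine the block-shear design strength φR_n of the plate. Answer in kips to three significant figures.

70.1 kips

Shear plane L_v = 1.75 + 1·3 = 4.75 in; A_gv = 4.75 × 0.5 = 2.375 in².
A_nv = (4.75 − 1.5·0.875) × 0.5 = 1.719 in².
A_nt = (1.25 − 0.5·0.875) × 0.5 = 0.4062 in².
0.6 F_u A_nv = 67.03 kips; 0.6 F_y A_gv = 71.25 kips → shear rupture governs the shear term.
R_n = 67.03 + 1.0 × 65 × 0.4062 = 93.44 kips.
Design strength φR_n = 0.75 × 93.44 = 70.1 kips.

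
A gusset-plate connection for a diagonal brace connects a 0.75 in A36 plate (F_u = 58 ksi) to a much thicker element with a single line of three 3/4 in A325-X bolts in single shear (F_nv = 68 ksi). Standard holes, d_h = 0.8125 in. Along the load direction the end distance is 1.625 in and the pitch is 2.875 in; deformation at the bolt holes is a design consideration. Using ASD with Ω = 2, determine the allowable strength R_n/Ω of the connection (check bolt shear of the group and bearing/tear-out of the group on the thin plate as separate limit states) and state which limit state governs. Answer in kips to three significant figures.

45.1 kips (bolt shear governs)

Bolt shear: A_b = π·0.75²/4 = 0.4418 in²; R_n = 68 × 0.4418 × 3 × 1 = 90.12 kips → 90.12 / 2 = 45.1 kips.
Bearing (1.2 l_c t F_u ≤ 2.4 d t F_u): upper limit = 2.4·0.75·0.75·58 = 78.3 kips.
  Edge l_c = 1.625 − 0.8125/2 = 1.219 → r_n = 63.62 kips; interior l_c = 2.875 − 0.8125 = 2.062 → r_n = 78.3 kips.
  R_n,bearing = 1·63.62 + 2·78.3 = 220.2 kips → 220.2 / 2 = 110 kips.
Bolt shear governs: 45.1 kips.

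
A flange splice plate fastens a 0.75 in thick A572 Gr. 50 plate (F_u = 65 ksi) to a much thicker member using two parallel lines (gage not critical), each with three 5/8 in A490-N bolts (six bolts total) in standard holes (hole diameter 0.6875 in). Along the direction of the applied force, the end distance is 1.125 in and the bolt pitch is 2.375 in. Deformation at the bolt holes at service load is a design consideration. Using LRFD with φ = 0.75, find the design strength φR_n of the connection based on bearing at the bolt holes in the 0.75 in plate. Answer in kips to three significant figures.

Per bolt r_n = 1.2 l_c t F_u ≤ 2.4 d t F_u; upper limit = 2.4 × 0.625 × 0.75 × 65 = 73.12 kips.
Edge bolt: l_c = 1.125 − 0.6875/2 = 0.7812 in → 1.2 × 0.7812 × 0.75 × 65 = 45.7 → r_n = 45.7 kips.
Interior bolts: l_c = 2.375 − 0.6875 = 1.688 in → 1.2 × 1.688 × 0.75 × 65 = 98.72 → r_n = 73.12 kips.
R_n = 2 × 45.7 + 4 × 73.12 = 383.9 kips.
Design strength φR_n = 0.75 × 383.9 = 288 kips.

288 kips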